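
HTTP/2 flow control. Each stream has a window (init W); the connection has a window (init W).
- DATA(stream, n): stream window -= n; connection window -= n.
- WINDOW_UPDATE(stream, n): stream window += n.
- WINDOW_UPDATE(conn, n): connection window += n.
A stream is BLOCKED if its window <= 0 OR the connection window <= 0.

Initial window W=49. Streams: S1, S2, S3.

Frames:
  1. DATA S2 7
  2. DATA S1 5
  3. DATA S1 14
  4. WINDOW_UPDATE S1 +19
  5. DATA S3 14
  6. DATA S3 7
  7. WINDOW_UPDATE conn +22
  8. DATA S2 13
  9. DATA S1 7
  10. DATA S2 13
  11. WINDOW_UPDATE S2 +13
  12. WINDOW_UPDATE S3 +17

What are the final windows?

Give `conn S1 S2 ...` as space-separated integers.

Op 1: conn=42 S1=49 S2=42 S3=49 blocked=[]
Op 2: conn=37 S1=44 S2=42 S3=49 blocked=[]
Op 3: conn=23 S1=30 S2=42 S3=49 blocked=[]
Op 4: conn=23 S1=49 S2=42 S3=49 blocked=[]
Op 5: conn=9 S1=49 S2=42 S3=35 blocked=[]
Op 6: conn=2 S1=49 S2=42 S3=28 blocked=[]
Op 7: conn=24 S1=49 S2=42 S3=28 blocked=[]
Op 8: conn=11 S1=49 S2=29 S3=28 blocked=[]
Op 9: conn=4 S1=42 S2=29 S3=28 blocked=[]
Op 10: conn=-9 S1=42 S2=16 S3=28 blocked=[1, 2, 3]
Op 11: conn=-9 S1=42 S2=29 S3=28 blocked=[1, 2, 3]
Op 12: conn=-9 S1=42 S2=29 S3=45 blocked=[1, 2, 3]

Answer: -9 42 29 45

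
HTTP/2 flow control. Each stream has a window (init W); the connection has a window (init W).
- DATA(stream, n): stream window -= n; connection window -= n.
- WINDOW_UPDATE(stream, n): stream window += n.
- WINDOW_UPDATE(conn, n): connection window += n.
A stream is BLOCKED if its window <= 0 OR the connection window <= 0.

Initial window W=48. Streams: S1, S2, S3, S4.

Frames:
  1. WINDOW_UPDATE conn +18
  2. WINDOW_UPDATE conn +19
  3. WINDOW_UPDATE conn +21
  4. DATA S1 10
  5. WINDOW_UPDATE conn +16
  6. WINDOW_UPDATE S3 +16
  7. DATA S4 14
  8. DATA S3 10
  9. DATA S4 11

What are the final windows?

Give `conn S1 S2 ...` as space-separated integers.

Answer: 77 38 48 54 23

Derivation:
Op 1: conn=66 S1=48 S2=48 S3=48 S4=48 blocked=[]
Op 2: conn=85 S1=48 S2=48 S3=48 S4=48 blocked=[]
Op 3: conn=106 S1=48 S2=48 S3=48 S4=48 blocked=[]
Op 4: conn=96 S1=38 S2=48 S3=48 S4=48 blocked=[]
Op 5: conn=112 S1=38 S2=48 S3=48 S4=48 blocked=[]
Op 6: conn=112 S1=38 S2=48 S3=64 S4=48 blocked=[]
Op 7: conn=98 S1=38 S2=48 S3=64 S4=34 blocked=[]
Op 8: conn=88 S1=38 S2=48 S3=54 S4=34 blocked=[]
Op 9: conn=77 S1=38 S2=48 S3=54 S4=23 blocked=[]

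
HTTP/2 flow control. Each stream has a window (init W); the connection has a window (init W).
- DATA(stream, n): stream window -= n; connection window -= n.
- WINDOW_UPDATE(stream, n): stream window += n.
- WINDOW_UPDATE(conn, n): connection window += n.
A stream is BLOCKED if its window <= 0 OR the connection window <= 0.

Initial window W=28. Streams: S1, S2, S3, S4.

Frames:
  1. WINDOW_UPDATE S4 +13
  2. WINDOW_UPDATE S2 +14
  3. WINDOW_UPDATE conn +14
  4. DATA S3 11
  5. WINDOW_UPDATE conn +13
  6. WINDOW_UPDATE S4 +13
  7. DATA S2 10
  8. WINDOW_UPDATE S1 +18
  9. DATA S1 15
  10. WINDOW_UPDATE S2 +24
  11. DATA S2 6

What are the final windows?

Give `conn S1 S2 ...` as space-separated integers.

Op 1: conn=28 S1=28 S2=28 S3=28 S4=41 blocked=[]
Op 2: conn=28 S1=28 S2=42 S3=28 S4=41 blocked=[]
Op 3: conn=42 S1=28 S2=42 S3=28 S4=41 blocked=[]
Op 4: conn=31 S1=28 S2=42 S3=17 S4=41 blocked=[]
Op 5: conn=44 S1=28 S2=42 S3=17 S4=41 blocked=[]
Op 6: conn=44 S1=28 S2=42 S3=17 S4=54 blocked=[]
Op 7: conn=34 S1=28 S2=32 S3=17 S4=54 blocked=[]
Op 8: conn=34 S1=46 S2=32 S3=17 S4=54 blocked=[]
Op 9: conn=19 S1=31 S2=32 S3=17 S4=54 blocked=[]
Op 10: conn=19 S1=31 S2=56 S3=17 S4=54 blocked=[]
Op 11: conn=13 S1=31 S2=50 S3=17 S4=54 blocked=[]

Answer: 13 31 50 17 54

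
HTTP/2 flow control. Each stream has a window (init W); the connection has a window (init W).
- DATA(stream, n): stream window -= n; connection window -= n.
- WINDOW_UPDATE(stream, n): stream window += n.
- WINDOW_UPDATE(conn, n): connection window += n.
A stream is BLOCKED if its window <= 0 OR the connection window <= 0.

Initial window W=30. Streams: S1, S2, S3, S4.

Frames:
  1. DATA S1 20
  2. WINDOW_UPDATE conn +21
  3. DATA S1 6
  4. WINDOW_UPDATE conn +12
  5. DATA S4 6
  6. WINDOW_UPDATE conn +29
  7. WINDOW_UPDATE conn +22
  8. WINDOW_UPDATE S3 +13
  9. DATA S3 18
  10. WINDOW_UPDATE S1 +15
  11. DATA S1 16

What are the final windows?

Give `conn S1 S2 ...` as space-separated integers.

Op 1: conn=10 S1=10 S2=30 S3=30 S4=30 blocked=[]
Op 2: conn=31 S1=10 S2=30 S3=30 S4=30 blocked=[]
Op 3: conn=25 S1=4 S2=30 S3=30 S4=30 blocked=[]
Op 4: conn=37 S1=4 S2=30 S3=30 S4=30 blocked=[]
Op 5: conn=31 S1=4 S2=30 S3=30 S4=24 blocked=[]
Op 6: conn=60 S1=4 S2=30 S3=30 S4=24 blocked=[]
Op 7: conn=82 S1=4 S2=30 S3=30 S4=24 blocked=[]
Op 8: conn=82 S1=4 S2=30 S3=43 S4=24 blocked=[]
Op 9: conn=64 S1=4 S2=30 S3=25 S4=24 blocked=[]
Op 10: conn=64 S1=19 S2=30 S3=25 S4=24 blocked=[]
Op 11: conn=48 S1=3 S2=30 S3=25 S4=24 blocked=[]

Answer: 48 3 30 25 24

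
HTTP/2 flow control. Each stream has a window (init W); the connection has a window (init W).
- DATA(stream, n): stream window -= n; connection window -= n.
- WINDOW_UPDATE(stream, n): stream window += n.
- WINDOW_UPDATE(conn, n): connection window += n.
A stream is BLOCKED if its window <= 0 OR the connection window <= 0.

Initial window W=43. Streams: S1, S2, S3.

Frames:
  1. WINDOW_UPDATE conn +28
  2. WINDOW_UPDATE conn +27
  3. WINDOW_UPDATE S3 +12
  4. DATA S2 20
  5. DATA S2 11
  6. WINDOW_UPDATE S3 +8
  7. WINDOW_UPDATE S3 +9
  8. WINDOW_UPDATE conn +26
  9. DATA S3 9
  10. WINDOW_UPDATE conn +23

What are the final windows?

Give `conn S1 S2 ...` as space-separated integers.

Answer: 107 43 12 63

Derivation:
Op 1: conn=71 S1=43 S2=43 S3=43 blocked=[]
Op 2: conn=98 S1=43 S2=43 S3=43 blocked=[]
Op 3: conn=98 S1=43 S2=43 S3=55 blocked=[]
Op 4: conn=78 S1=43 S2=23 S3=55 blocked=[]
Op 5: conn=67 S1=43 S2=12 S3=55 blocked=[]
Op 6: conn=67 S1=43 S2=12 S3=63 blocked=[]
Op 7: conn=67 S1=43 S2=12 S3=72 blocked=[]
Op 8: conn=93 S1=43 S2=12 S3=72 blocked=[]
Op 9: conn=84 S1=43 S2=12 S3=63 blocked=[]
Op 10: conn=107 S1=43 S2=12 S3=63 blocked=[]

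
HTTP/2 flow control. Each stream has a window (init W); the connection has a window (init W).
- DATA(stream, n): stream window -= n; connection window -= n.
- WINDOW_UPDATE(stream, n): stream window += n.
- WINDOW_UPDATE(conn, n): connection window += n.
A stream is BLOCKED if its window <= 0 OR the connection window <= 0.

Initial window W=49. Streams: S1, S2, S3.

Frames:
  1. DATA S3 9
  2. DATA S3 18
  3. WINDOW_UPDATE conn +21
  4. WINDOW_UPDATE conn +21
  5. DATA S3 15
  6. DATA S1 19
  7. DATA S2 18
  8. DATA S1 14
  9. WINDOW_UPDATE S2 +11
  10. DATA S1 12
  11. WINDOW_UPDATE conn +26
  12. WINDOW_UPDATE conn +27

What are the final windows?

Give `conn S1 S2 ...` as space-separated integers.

Answer: 39 4 42 7

Derivation:
Op 1: conn=40 S1=49 S2=49 S3=40 blocked=[]
Op 2: conn=22 S1=49 S2=49 S3=22 blocked=[]
Op 3: conn=43 S1=49 S2=49 S3=22 blocked=[]
Op 4: conn=64 S1=49 S2=49 S3=22 blocked=[]
Op 5: conn=49 S1=49 S2=49 S3=7 blocked=[]
Op 6: conn=30 S1=30 S2=49 S3=7 blocked=[]
Op 7: conn=12 S1=30 S2=31 S3=7 blocked=[]
Op 8: conn=-2 S1=16 S2=31 S3=7 blocked=[1, 2, 3]
Op 9: conn=-2 S1=16 S2=42 S3=7 blocked=[1, 2, 3]
Op 10: conn=-14 S1=4 S2=42 S3=7 blocked=[1, 2, 3]
Op 11: conn=12 S1=4 S2=42 S3=7 blocked=[]
Op 12: conn=39 S1=4 S2=42 S3=7 blocked=[]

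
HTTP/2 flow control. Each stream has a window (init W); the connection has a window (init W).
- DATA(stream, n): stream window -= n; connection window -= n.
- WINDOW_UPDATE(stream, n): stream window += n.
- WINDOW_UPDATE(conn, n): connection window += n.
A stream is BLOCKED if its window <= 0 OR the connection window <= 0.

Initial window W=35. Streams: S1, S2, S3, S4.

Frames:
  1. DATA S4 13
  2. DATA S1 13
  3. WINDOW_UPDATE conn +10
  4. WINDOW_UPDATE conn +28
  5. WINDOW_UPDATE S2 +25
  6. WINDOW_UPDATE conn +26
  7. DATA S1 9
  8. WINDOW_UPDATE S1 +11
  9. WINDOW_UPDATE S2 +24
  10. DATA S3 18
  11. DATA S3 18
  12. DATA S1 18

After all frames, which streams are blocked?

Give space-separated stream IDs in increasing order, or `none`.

Op 1: conn=22 S1=35 S2=35 S3=35 S4=22 blocked=[]
Op 2: conn=9 S1=22 S2=35 S3=35 S4=22 blocked=[]
Op 3: conn=19 S1=22 S2=35 S3=35 S4=22 blocked=[]
Op 4: conn=47 S1=22 S2=35 S3=35 S4=22 blocked=[]
Op 5: conn=47 S1=22 S2=60 S3=35 S4=22 blocked=[]
Op 6: conn=73 S1=22 S2=60 S3=35 S4=22 blocked=[]
Op 7: conn=64 S1=13 S2=60 S3=35 S4=22 blocked=[]
Op 8: conn=64 S1=24 S2=60 S3=35 S4=22 blocked=[]
Op 9: conn=64 S1=24 S2=84 S3=35 S4=22 blocked=[]
Op 10: conn=46 S1=24 S2=84 S3=17 S4=22 blocked=[]
Op 11: conn=28 S1=24 S2=84 S3=-1 S4=22 blocked=[3]
Op 12: conn=10 S1=6 S2=84 S3=-1 S4=22 blocked=[3]

Answer: S3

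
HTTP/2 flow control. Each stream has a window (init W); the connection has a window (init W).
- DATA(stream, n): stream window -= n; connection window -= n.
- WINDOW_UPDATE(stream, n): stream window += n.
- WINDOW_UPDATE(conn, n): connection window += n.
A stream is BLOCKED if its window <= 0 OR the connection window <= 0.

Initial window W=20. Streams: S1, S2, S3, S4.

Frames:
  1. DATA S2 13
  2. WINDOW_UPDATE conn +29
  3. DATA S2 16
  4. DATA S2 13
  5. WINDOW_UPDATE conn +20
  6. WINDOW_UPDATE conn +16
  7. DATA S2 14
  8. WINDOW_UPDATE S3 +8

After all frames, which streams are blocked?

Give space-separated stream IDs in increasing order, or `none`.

Answer: S2

Derivation:
Op 1: conn=7 S1=20 S2=7 S3=20 S4=20 blocked=[]
Op 2: conn=36 S1=20 S2=7 S3=20 S4=20 blocked=[]
Op 3: conn=20 S1=20 S2=-9 S3=20 S4=20 blocked=[2]
Op 4: conn=7 S1=20 S2=-22 S3=20 S4=20 blocked=[2]
Op 5: conn=27 S1=20 S2=-22 S3=20 S4=20 blocked=[2]
Op 6: conn=43 S1=20 S2=-22 S3=20 S4=20 blocked=[2]
Op 7: conn=29 S1=20 S2=-36 S3=20 S4=20 blocked=[2]
Op 8: conn=29 S1=20 S2=-36 S3=28 S4=20 blocked=[2]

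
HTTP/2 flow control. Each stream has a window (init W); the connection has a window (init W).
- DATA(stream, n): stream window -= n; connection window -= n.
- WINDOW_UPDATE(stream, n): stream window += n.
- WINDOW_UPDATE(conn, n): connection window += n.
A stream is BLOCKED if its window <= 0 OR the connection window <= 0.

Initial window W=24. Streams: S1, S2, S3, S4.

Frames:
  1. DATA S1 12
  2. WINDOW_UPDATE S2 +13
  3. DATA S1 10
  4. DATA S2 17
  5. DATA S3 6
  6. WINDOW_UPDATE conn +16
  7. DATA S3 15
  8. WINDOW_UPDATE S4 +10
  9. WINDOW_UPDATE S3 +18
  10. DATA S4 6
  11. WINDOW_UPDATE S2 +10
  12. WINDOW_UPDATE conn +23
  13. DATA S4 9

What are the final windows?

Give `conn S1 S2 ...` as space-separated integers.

Answer: -12 2 30 21 19

Derivation:
Op 1: conn=12 S1=12 S2=24 S3=24 S4=24 blocked=[]
Op 2: conn=12 S1=12 S2=37 S3=24 S4=24 blocked=[]
Op 3: conn=2 S1=2 S2=37 S3=24 S4=24 blocked=[]
Op 4: conn=-15 S1=2 S2=20 S3=24 S4=24 blocked=[1, 2, 3, 4]
Op 5: conn=-21 S1=2 S2=20 S3=18 S4=24 blocked=[1, 2, 3, 4]
Op 6: conn=-5 S1=2 S2=20 S3=18 S4=24 blocked=[1, 2, 3, 4]
Op 7: conn=-20 S1=2 S2=20 S3=3 S4=24 blocked=[1, 2, 3, 4]
Op 8: conn=-20 S1=2 S2=20 S3=3 S4=34 blocked=[1, 2, 3, 4]
Op 9: conn=-20 S1=2 S2=20 S3=21 S4=34 blocked=[1, 2, 3, 4]
Op 10: conn=-26 S1=2 S2=20 S3=21 S4=28 blocked=[1, 2, 3, 4]
Op 11: conn=-26 S1=2 S2=30 S3=21 S4=28 blocked=[1, 2, 3, 4]
Op 12: conn=-3 S1=2 S2=30 S3=21 S4=28 blocked=[1, 2, 3, 4]
Op 13: conn=-12 S1=2 S2=30 S3=21 S4=19 blocked=[1, 2, 3, 4]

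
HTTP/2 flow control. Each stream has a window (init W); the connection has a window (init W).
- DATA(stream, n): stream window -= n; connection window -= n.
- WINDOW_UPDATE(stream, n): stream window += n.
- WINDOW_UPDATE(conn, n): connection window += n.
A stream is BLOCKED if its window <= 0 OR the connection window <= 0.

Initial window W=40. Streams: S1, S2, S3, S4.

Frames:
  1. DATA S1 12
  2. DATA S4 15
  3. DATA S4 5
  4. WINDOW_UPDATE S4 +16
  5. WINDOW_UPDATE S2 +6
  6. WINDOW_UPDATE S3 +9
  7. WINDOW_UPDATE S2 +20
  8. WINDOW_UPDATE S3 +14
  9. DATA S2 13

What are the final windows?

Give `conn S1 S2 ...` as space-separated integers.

Answer: -5 28 53 63 36

Derivation:
Op 1: conn=28 S1=28 S2=40 S3=40 S4=40 blocked=[]
Op 2: conn=13 S1=28 S2=40 S3=40 S4=25 blocked=[]
Op 3: conn=8 S1=28 S2=40 S3=40 S4=20 blocked=[]
Op 4: conn=8 S1=28 S2=40 S3=40 S4=36 blocked=[]
Op 5: conn=8 S1=28 S2=46 S3=40 S4=36 blocked=[]
Op 6: conn=8 S1=28 S2=46 S3=49 S4=36 blocked=[]
Op 7: conn=8 S1=28 S2=66 S3=49 S4=36 blocked=[]
Op 8: conn=8 S1=28 S2=66 S3=63 S4=36 blocked=[]
Op 9: conn=-5 S1=28 S2=53 S3=63 S4=36 blocked=[1, 2, 3, 4]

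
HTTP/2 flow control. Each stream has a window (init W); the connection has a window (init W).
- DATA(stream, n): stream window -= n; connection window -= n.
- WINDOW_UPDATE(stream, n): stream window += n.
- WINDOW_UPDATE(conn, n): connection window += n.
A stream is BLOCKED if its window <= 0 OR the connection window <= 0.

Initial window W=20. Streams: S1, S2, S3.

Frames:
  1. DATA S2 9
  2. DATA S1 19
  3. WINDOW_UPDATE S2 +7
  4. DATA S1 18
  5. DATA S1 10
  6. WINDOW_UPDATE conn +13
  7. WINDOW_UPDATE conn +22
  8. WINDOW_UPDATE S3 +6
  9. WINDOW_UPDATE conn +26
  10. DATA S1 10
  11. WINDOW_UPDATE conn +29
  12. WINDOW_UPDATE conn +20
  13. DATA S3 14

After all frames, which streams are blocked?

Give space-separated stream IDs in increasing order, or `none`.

Answer: S1

Derivation:
Op 1: conn=11 S1=20 S2=11 S3=20 blocked=[]
Op 2: conn=-8 S1=1 S2=11 S3=20 blocked=[1, 2, 3]
Op 3: conn=-8 S1=1 S2=18 S3=20 blocked=[1, 2, 3]
Op 4: conn=-26 S1=-17 S2=18 S3=20 blocked=[1, 2, 3]
Op 5: conn=-36 S1=-27 S2=18 S3=20 blocked=[1, 2, 3]
Op 6: conn=-23 S1=-27 S2=18 S3=20 blocked=[1, 2, 3]
Op 7: conn=-1 S1=-27 S2=18 S3=20 blocked=[1, 2, 3]
Op 8: conn=-1 S1=-27 S2=18 S3=26 blocked=[1, 2, 3]
Op 9: conn=25 S1=-27 S2=18 S3=26 blocked=[1]
Op 10: conn=15 S1=-37 S2=18 S3=26 blocked=[1]
Op 11: conn=44 S1=-37 S2=18 S3=26 blocked=[1]
Op 12: conn=64 S1=-37 S2=18 S3=26 blocked=[1]
Op 13: conn=50 S1=-37 S2=18 S3=12 blocked=[1]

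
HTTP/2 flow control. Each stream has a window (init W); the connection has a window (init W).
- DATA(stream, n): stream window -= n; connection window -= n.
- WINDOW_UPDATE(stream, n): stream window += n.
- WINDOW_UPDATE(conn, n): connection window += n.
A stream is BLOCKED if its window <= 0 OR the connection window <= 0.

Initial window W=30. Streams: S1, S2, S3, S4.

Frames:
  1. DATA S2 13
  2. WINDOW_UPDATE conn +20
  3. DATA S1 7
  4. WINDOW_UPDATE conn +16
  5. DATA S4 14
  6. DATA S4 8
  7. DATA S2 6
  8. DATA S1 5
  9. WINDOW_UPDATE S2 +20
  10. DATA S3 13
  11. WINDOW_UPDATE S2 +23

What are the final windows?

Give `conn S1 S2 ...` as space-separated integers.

Answer: 0 18 54 17 8

Derivation:
Op 1: conn=17 S1=30 S2=17 S3=30 S4=30 blocked=[]
Op 2: conn=37 S1=30 S2=17 S3=30 S4=30 blocked=[]
Op 3: conn=30 S1=23 S2=17 S3=30 S4=30 blocked=[]
Op 4: conn=46 S1=23 S2=17 S3=30 S4=30 blocked=[]
Op 5: conn=32 S1=23 S2=17 S3=30 S4=16 blocked=[]
Op 6: conn=24 S1=23 S2=17 S3=30 S4=8 blocked=[]
Op 7: conn=18 S1=23 S2=11 S3=30 S4=8 blocked=[]
Op 8: conn=13 S1=18 S2=11 S3=30 S4=8 blocked=[]
Op 9: conn=13 S1=18 S2=31 S3=30 S4=8 blocked=[]
Op 10: conn=0 S1=18 S2=31 S3=17 S4=8 blocked=[1, 2, 3, 4]
Op 11: conn=0 S1=18 S2=54 S3=17 S4=8 blocked=[1, 2, 3, 4]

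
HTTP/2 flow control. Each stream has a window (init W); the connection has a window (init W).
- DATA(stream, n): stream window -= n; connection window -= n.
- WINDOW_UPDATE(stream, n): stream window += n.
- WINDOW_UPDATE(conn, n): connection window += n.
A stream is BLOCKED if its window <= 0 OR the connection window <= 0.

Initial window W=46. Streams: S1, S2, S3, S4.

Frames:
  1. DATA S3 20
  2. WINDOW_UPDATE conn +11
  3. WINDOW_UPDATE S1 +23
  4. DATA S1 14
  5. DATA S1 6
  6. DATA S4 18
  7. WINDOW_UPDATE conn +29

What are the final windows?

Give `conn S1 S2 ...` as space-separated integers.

Answer: 28 49 46 26 28

Derivation:
Op 1: conn=26 S1=46 S2=46 S3=26 S4=46 blocked=[]
Op 2: conn=37 S1=46 S2=46 S3=26 S4=46 blocked=[]
Op 3: conn=37 S1=69 S2=46 S3=26 S4=46 blocked=[]
Op 4: conn=23 S1=55 S2=46 S3=26 S4=46 blocked=[]
Op 5: conn=17 S1=49 S2=46 S3=26 S4=46 blocked=[]
Op 6: conn=-1 S1=49 S2=46 S3=26 S4=28 blocked=[1, 2, 3, 4]
Op 7: conn=28 S1=49 S2=46 S3=26 S4=28 blocked=[]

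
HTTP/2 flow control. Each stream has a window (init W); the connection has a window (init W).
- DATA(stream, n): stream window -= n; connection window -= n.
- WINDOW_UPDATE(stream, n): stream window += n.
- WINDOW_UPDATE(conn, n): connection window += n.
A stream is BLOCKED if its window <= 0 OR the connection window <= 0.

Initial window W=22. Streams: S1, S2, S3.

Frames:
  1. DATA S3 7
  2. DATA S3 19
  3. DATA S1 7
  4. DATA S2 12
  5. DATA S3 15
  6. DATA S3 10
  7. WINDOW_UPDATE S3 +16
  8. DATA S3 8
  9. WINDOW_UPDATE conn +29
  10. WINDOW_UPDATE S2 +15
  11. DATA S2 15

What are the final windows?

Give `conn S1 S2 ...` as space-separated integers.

Op 1: conn=15 S1=22 S2=22 S3=15 blocked=[]
Op 2: conn=-4 S1=22 S2=22 S3=-4 blocked=[1, 2, 3]
Op 3: conn=-11 S1=15 S2=22 S3=-4 blocked=[1, 2, 3]
Op 4: conn=-23 S1=15 S2=10 S3=-4 blocked=[1, 2, 3]
Op 5: conn=-38 S1=15 S2=10 S3=-19 blocked=[1, 2, 3]
Op 6: conn=-48 S1=15 S2=10 S3=-29 blocked=[1, 2, 3]
Op 7: conn=-48 S1=15 S2=10 S3=-13 blocked=[1, 2, 3]
Op 8: conn=-56 S1=15 S2=10 S3=-21 blocked=[1, 2, 3]
Op 9: conn=-27 S1=15 S2=10 S3=-21 blocked=[1, 2, 3]
Op 10: conn=-27 S1=15 S2=25 S3=-21 blocked=[1, 2, 3]
Op 11: conn=-42 S1=15 S2=10 S3=-21 blocked=[1, 2, 3]

Answer: -42 15 10 -21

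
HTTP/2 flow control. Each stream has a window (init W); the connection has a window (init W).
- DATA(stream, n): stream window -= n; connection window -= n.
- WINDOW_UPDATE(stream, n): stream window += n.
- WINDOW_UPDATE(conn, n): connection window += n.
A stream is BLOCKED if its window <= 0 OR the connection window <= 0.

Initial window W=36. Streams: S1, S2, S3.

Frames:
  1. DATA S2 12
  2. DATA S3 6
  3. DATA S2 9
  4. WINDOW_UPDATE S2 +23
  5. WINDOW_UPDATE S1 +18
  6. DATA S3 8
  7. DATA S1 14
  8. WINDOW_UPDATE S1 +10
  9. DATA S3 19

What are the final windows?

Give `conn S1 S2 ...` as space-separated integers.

Op 1: conn=24 S1=36 S2=24 S3=36 blocked=[]
Op 2: conn=18 S1=36 S2=24 S3=30 blocked=[]
Op 3: conn=9 S1=36 S2=15 S3=30 blocked=[]
Op 4: conn=9 S1=36 S2=38 S3=30 blocked=[]
Op 5: conn=9 S1=54 S2=38 S3=30 blocked=[]
Op 6: conn=1 S1=54 S2=38 S3=22 blocked=[]
Op 7: conn=-13 S1=40 S2=38 S3=22 blocked=[1, 2, 3]
Op 8: conn=-13 S1=50 S2=38 S3=22 blocked=[1, 2, 3]
Op 9: conn=-32 S1=50 S2=38 S3=3 blocked=[1, 2, 3]

Answer: -32 50 38 3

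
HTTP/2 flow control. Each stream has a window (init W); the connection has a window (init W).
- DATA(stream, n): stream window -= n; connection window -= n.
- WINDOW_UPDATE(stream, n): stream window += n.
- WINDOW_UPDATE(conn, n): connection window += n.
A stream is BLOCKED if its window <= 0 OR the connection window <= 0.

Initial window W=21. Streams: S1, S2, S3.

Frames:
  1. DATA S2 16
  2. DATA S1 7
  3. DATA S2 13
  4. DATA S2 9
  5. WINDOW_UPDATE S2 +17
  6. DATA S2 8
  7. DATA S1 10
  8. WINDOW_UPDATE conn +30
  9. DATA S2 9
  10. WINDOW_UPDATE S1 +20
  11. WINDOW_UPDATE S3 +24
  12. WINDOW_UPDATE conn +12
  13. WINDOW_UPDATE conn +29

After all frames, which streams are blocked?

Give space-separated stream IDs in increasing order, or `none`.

Op 1: conn=5 S1=21 S2=5 S3=21 blocked=[]
Op 2: conn=-2 S1=14 S2=5 S3=21 blocked=[1, 2, 3]
Op 3: conn=-15 S1=14 S2=-8 S3=21 blocked=[1, 2, 3]
Op 4: conn=-24 S1=14 S2=-17 S3=21 blocked=[1, 2, 3]
Op 5: conn=-24 S1=14 S2=0 S3=21 blocked=[1, 2, 3]
Op 6: conn=-32 S1=14 S2=-8 S3=21 blocked=[1, 2, 3]
Op 7: conn=-42 S1=4 S2=-8 S3=21 blocked=[1, 2, 3]
Op 8: conn=-12 S1=4 S2=-8 S3=21 blocked=[1, 2, 3]
Op 9: conn=-21 S1=4 S2=-17 S3=21 blocked=[1, 2, 3]
Op 10: conn=-21 S1=24 S2=-17 S3=21 blocked=[1, 2, 3]
Op 11: conn=-21 S1=24 S2=-17 S3=45 blocked=[1, 2, 3]
Op 12: conn=-9 S1=24 S2=-17 S3=45 blocked=[1, 2, 3]
Op 13: conn=20 S1=24 S2=-17 S3=45 blocked=[2]

Answer: S2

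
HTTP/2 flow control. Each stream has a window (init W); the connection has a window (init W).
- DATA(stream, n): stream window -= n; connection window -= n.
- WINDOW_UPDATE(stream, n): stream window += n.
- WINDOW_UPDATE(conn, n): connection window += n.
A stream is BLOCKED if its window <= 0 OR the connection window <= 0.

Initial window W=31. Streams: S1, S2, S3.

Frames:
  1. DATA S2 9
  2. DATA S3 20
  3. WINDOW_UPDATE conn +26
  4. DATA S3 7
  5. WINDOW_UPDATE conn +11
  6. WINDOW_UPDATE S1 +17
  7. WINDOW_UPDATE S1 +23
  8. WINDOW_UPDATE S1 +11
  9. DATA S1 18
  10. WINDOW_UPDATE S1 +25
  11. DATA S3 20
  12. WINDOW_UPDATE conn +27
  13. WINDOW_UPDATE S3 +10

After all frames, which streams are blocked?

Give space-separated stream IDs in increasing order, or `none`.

Answer: S3

Derivation:
Op 1: conn=22 S1=31 S2=22 S3=31 blocked=[]
Op 2: conn=2 S1=31 S2=22 S3=11 blocked=[]
Op 3: conn=28 S1=31 S2=22 S3=11 blocked=[]
Op 4: conn=21 S1=31 S2=22 S3=4 blocked=[]
Op 5: conn=32 S1=31 S2=22 S3=4 blocked=[]
Op 6: conn=32 S1=48 S2=22 S3=4 blocked=[]
Op 7: conn=32 S1=71 S2=22 S3=4 blocked=[]
Op 8: conn=32 S1=82 S2=22 S3=4 blocked=[]
Op 9: conn=14 S1=64 S2=22 S3=4 blocked=[]
Op 10: conn=14 S1=89 S2=22 S3=4 blocked=[]
Op 11: conn=-6 S1=89 S2=22 S3=-16 blocked=[1, 2, 3]
Op 12: conn=21 S1=89 S2=22 S3=-16 blocked=[3]
Op 13: conn=21 S1=89 S2=22 S3=-6 blocked=[3]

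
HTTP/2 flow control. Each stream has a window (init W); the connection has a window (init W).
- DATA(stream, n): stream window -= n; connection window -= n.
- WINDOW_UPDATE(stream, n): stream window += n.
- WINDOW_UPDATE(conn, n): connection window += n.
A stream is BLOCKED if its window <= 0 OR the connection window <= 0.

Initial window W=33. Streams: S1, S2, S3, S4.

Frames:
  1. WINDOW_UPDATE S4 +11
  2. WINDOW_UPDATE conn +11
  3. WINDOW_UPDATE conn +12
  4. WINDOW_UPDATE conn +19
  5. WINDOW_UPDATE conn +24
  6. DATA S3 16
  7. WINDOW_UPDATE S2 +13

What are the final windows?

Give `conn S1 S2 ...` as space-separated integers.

Answer: 83 33 46 17 44

Derivation:
Op 1: conn=33 S1=33 S2=33 S3=33 S4=44 blocked=[]
Op 2: conn=44 S1=33 S2=33 S3=33 S4=44 blocked=[]
Op 3: conn=56 S1=33 S2=33 S3=33 S4=44 blocked=[]
Op 4: conn=75 S1=33 S2=33 S3=33 S4=44 blocked=[]
Op 5: conn=99 S1=33 S2=33 S3=33 S4=44 blocked=[]
Op 6: conn=83 S1=33 S2=33 S3=17 S4=44 blocked=[]
Op 7: conn=83 S1=33 S2=46 S3=17 S4=44 blocked=[]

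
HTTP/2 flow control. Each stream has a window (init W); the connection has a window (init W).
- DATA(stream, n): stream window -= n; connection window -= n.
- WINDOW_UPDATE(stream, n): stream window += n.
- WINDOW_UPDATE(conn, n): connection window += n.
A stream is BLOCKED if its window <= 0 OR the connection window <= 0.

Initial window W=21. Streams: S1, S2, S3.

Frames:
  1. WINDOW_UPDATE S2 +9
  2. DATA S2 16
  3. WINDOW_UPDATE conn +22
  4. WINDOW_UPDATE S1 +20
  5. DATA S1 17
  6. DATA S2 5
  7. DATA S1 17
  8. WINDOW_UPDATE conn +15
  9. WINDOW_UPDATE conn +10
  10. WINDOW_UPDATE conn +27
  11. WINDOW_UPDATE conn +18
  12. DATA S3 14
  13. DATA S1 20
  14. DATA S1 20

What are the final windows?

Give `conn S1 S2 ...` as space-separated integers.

Answer: 4 -33 9 7

Derivation:
Op 1: conn=21 S1=21 S2=30 S3=21 blocked=[]
Op 2: conn=5 S1=21 S2=14 S3=21 blocked=[]
Op 3: conn=27 S1=21 S2=14 S3=21 blocked=[]
Op 4: conn=27 S1=41 S2=14 S3=21 blocked=[]
Op 5: conn=10 S1=24 S2=14 S3=21 blocked=[]
Op 6: conn=5 S1=24 S2=9 S3=21 blocked=[]
Op 7: conn=-12 S1=7 S2=9 S3=21 blocked=[1, 2, 3]
Op 8: conn=3 S1=7 S2=9 S3=21 blocked=[]
Op 9: conn=13 S1=7 S2=9 S3=21 blocked=[]
Op 10: conn=40 S1=7 S2=9 S3=21 blocked=[]
Op 11: conn=58 S1=7 S2=9 S3=21 blocked=[]
Op 12: conn=44 S1=7 S2=9 S3=7 blocked=[]
Op 13: conn=24 S1=-13 S2=9 S3=7 blocked=[1]
Op 14: conn=4 S1=-33 S2=9 S3=7 blocked=[1]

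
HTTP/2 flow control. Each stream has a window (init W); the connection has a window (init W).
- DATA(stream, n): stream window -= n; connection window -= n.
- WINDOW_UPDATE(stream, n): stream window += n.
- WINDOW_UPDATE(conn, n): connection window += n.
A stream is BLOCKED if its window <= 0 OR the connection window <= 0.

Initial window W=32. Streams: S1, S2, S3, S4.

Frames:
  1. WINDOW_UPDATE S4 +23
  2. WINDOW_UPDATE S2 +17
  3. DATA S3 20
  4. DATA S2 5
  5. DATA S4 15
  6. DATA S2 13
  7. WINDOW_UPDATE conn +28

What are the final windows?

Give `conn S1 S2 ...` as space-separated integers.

Answer: 7 32 31 12 40

Derivation:
Op 1: conn=32 S1=32 S2=32 S3=32 S4=55 blocked=[]
Op 2: conn=32 S1=32 S2=49 S3=32 S4=55 blocked=[]
Op 3: conn=12 S1=32 S2=49 S3=12 S4=55 blocked=[]
Op 4: conn=7 S1=32 S2=44 S3=12 S4=55 blocked=[]
Op 5: conn=-8 S1=32 S2=44 S3=12 S4=40 blocked=[1, 2, 3, 4]
Op 6: conn=-21 S1=32 S2=31 S3=12 S4=40 blocked=[1, 2, 3, 4]
Op 7: conn=7 S1=32 S2=31 S3=12 S4=40 blocked=[]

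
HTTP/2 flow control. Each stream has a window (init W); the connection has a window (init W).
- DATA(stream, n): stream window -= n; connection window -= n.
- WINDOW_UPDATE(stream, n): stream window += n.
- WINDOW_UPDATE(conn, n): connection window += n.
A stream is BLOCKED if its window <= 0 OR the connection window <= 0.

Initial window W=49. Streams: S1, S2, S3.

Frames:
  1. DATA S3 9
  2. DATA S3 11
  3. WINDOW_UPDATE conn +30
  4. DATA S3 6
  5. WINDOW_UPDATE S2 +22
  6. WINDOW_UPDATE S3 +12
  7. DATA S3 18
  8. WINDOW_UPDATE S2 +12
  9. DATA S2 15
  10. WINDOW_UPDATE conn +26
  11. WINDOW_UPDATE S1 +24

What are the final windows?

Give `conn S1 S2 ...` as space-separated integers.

Answer: 46 73 68 17

Derivation:
Op 1: conn=40 S1=49 S2=49 S3=40 blocked=[]
Op 2: conn=29 S1=49 S2=49 S3=29 blocked=[]
Op 3: conn=59 S1=49 S2=49 S3=29 blocked=[]
Op 4: conn=53 S1=49 S2=49 S3=23 blocked=[]
Op 5: conn=53 S1=49 S2=71 S3=23 blocked=[]
Op 6: conn=53 S1=49 S2=71 S3=35 blocked=[]
Op 7: conn=35 S1=49 S2=71 S3=17 blocked=[]
Op 8: conn=35 S1=49 S2=83 S3=17 blocked=[]
Op 9: conn=20 S1=49 S2=68 S3=17 blocked=[]
Op 10: conn=46 S1=49 S2=68 S3=17 blocked=[]
Op 11: conn=46 S1=73 S2=68 S3=17 blocked=[]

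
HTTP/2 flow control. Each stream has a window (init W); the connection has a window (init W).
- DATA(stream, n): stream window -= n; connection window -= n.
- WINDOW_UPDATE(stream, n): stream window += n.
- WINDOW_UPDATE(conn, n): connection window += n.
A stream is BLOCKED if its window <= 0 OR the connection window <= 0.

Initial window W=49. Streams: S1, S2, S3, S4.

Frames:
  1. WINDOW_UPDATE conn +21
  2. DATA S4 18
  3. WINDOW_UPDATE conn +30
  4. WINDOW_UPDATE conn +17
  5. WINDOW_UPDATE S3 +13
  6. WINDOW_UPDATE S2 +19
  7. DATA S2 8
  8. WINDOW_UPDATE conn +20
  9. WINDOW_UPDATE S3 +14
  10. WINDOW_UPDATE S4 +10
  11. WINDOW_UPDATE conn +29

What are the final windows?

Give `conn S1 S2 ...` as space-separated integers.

Answer: 140 49 60 76 41

Derivation:
Op 1: conn=70 S1=49 S2=49 S3=49 S4=49 blocked=[]
Op 2: conn=52 S1=49 S2=49 S3=49 S4=31 blocked=[]
Op 3: conn=82 S1=49 S2=49 S3=49 S4=31 blocked=[]
Op 4: conn=99 S1=49 S2=49 S3=49 S4=31 blocked=[]
Op 5: conn=99 S1=49 S2=49 S3=62 S4=31 blocked=[]
Op 6: conn=99 S1=49 S2=68 S3=62 S4=31 blocked=[]
Op 7: conn=91 S1=49 S2=60 S3=62 S4=31 blocked=[]
Op 8: conn=111 S1=49 S2=60 S3=62 S4=31 blocked=[]
Op 9: conn=111 S1=49 S2=60 S3=76 S4=31 blocked=[]
Op 10: conn=111 S1=49 S2=60 S3=76 S4=41 blocked=[]
Op 11: conn=140 S1=49 S2=60 S3=76 S4=41 blocked=[]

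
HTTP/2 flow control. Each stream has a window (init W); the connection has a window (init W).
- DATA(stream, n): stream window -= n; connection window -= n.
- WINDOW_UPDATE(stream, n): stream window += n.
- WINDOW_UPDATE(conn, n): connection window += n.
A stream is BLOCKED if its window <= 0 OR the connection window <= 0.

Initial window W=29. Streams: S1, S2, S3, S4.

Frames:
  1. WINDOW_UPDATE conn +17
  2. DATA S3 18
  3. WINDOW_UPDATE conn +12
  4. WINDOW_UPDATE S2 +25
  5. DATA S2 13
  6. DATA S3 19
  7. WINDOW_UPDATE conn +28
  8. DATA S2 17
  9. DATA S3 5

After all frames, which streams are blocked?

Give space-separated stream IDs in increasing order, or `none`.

Op 1: conn=46 S1=29 S2=29 S3=29 S4=29 blocked=[]
Op 2: conn=28 S1=29 S2=29 S3=11 S4=29 blocked=[]
Op 3: conn=40 S1=29 S2=29 S3=11 S4=29 blocked=[]
Op 4: conn=40 S1=29 S2=54 S3=11 S4=29 blocked=[]
Op 5: conn=27 S1=29 S2=41 S3=11 S4=29 blocked=[]
Op 6: conn=8 S1=29 S2=41 S3=-8 S4=29 blocked=[3]
Op 7: conn=36 S1=29 S2=41 S3=-8 S4=29 blocked=[3]
Op 8: conn=19 S1=29 S2=24 S3=-8 S4=29 blocked=[3]
Op 9: conn=14 S1=29 S2=24 S3=-13 S4=29 blocked=[3]

Answer: S3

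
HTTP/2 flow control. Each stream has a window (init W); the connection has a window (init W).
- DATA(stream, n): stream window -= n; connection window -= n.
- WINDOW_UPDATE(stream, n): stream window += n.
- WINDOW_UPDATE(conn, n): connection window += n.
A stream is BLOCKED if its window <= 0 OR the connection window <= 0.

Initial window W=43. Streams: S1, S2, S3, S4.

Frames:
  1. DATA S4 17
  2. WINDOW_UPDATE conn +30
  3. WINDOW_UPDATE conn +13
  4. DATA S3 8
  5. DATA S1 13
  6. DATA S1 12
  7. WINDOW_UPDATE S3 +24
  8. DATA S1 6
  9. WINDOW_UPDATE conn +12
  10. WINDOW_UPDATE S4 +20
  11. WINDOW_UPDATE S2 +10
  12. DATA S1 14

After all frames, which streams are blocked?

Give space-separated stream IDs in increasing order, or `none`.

Op 1: conn=26 S1=43 S2=43 S3=43 S4=26 blocked=[]
Op 2: conn=56 S1=43 S2=43 S3=43 S4=26 blocked=[]
Op 3: conn=69 S1=43 S2=43 S3=43 S4=26 blocked=[]
Op 4: conn=61 S1=43 S2=43 S3=35 S4=26 blocked=[]
Op 5: conn=48 S1=30 S2=43 S3=35 S4=26 blocked=[]
Op 6: conn=36 S1=18 S2=43 S3=35 S4=26 blocked=[]
Op 7: conn=36 S1=18 S2=43 S3=59 S4=26 blocked=[]
Op 8: conn=30 S1=12 S2=43 S3=59 S4=26 blocked=[]
Op 9: conn=42 S1=12 S2=43 S3=59 S4=26 blocked=[]
Op 10: conn=42 S1=12 S2=43 S3=59 S4=46 blocked=[]
Op 11: conn=42 S1=12 S2=53 S3=59 S4=46 blocked=[]
Op 12: conn=28 S1=-2 S2=53 S3=59 S4=46 blocked=[1]

Answer: S1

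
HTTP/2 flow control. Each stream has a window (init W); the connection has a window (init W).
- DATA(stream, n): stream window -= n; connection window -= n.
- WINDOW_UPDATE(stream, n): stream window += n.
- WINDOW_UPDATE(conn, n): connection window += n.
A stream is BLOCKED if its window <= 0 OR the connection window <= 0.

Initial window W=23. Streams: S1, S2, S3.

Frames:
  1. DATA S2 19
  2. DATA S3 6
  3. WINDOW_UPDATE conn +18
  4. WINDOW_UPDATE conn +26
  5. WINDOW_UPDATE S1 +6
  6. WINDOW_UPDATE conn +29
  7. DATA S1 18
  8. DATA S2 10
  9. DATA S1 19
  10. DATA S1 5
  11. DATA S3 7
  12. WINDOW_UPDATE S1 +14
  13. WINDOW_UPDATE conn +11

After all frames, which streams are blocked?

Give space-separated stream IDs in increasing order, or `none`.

Answer: S2

Derivation:
Op 1: conn=4 S1=23 S2=4 S3=23 blocked=[]
Op 2: conn=-2 S1=23 S2=4 S3=17 blocked=[1, 2, 3]
Op 3: conn=16 S1=23 S2=4 S3=17 blocked=[]
Op 4: conn=42 S1=23 S2=4 S3=17 blocked=[]
Op 5: conn=42 S1=29 S2=4 S3=17 blocked=[]
Op 6: conn=71 S1=29 S2=4 S3=17 blocked=[]
Op 7: conn=53 S1=11 S2=4 S3=17 blocked=[]
Op 8: conn=43 S1=11 S2=-6 S3=17 blocked=[2]
Op 9: conn=24 S1=-8 S2=-6 S3=17 blocked=[1, 2]
Op 10: conn=19 S1=-13 S2=-6 S3=17 blocked=[1, 2]
Op 11: conn=12 S1=-13 S2=-6 S3=10 blocked=[1, 2]
Op 12: conn=12 S1=1 S2=-6 S3=10 blocked=[2]
Op 13: conn=23 S1=1 S2=-6 S3=10 blocked=[2]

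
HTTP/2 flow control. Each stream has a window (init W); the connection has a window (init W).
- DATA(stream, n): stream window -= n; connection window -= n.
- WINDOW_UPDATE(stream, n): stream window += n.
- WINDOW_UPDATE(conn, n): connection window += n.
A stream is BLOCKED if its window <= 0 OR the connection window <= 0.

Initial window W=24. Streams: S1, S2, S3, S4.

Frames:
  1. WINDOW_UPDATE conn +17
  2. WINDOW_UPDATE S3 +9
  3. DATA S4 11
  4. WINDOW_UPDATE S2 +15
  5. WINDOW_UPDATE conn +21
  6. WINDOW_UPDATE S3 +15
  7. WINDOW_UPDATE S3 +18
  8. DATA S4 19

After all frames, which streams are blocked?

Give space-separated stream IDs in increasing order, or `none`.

Answer: S4

Derivation:
Op 1: conn=41 S1=24 S2=24 S3=24 S4=24 blocked=[]
Op 2: conn=41 S1=24 S2=24 S3=33 S4=24 blocked=[]
Op 3: conn=30 S1=24 S2=24 S3=33 S4=13 blocked=[]
Op 4: conn=30 S1=24 S2=39 S3=33 S4=13 blocked=[]
Op 5: conn=51 S1=24 S2=39 S3=33 S4=13 blocked=[]
Op 6: conn=51 S1=24 S2=39 S3=48 S4=13 blocked=[]
Op 7: conn=51 S1=24 S2=39 S3=66 S4=13 blocked=[]
Op 8: conn=32 S1=24 S2=39 S3=66 S4=-6 blocked=[4]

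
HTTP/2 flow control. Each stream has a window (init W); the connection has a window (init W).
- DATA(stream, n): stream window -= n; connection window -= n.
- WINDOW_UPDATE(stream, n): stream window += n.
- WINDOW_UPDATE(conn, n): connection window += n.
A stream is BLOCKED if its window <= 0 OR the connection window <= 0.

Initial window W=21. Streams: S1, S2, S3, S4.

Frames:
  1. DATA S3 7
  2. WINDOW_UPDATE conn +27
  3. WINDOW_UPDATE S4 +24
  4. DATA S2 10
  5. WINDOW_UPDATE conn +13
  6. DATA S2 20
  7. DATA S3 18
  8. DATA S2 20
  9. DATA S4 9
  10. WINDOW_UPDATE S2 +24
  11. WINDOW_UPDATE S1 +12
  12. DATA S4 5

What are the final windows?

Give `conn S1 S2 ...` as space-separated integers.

Answer: -28 33 -5 -4 31

Derivation:
Op 1: conn=14 S1=21 S2=21 S3=14 S4=21 blocked=[]
Op 2: conn=41 S1=21 S2=21 S3=14 S4=21 blocked=[]
Op 3: conn=41 S1=21 S2=21 S3=14 S4=45 blocked=[]
Op 4: conn=31 S1=21 S2=11 S3=14 S4=45 blocked=[]
Op 5: conn=44 S1=21 S2=11 S3=14 S4=45 blocked=[]
Op 6: conn=24 S1=21 S2=-9 S3=14 S4=45 blocked=[2]
Op 7: conn=6 S1=21 S2=-9 S3=-4 S4=45 blocked=[2, 3]
Op 8: conn=-14 S1=21 S2=-29 S3=-4 S4=45 blocked=[1, 2, 3, 4]
Op 9: conn=-23 S1=21 S2=-29 S3=-4 S4=36 blocked=[1, 2, 3, 4]
Op 10: conn=-23 S1=21 S2=-5 S3=-4 S4=36 blocked=[1, 2, 3, 4]
Op 11: conn=-23 S1=33 S2=-5 S3=-4 S4=36 blocked=[1, 2, 3, 4]
Op 12: conn=-28 S1=33 S2=-5 S3=-4 S4=31 blocked=[1, 2, 3, 4]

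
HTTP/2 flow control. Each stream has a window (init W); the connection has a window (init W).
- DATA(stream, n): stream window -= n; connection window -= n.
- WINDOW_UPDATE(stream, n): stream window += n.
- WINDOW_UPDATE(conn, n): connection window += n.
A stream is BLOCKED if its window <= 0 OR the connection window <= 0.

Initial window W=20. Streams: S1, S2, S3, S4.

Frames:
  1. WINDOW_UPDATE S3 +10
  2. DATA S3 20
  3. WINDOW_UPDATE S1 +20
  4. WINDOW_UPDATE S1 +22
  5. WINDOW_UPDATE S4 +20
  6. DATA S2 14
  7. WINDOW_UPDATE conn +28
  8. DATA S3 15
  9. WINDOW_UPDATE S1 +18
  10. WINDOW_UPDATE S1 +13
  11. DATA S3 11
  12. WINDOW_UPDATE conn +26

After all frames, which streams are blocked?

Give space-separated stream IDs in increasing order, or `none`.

Op 1: conn=20 S1=20 S2=20 S3=30 S4=20 blocked=[]
Op 2: conn=0 S1=20 S2=20 S3=10 S4=20 blocked=[1, 2, 3, 4]
Op 3: conn=0 S1=40 S2=20 S3=10 S4=20 blocked=[1, 2, 3, 4]
Op 4: conn=0 S1=62 S2=20 S3=10 S4=20 blocked=[1, 2, 3, 4]
Op 5: conn=0 S1=62 S2=20 S3=10 S4=40 blocked=[1, 2, 3, 4]
Op 6: conn=-14 S1=62 S2=6 S3=10 S4=40 blocked=[1, 2, 3, 4]
Op 7: conn=14 S1=62 S2=6 S3=10 S4=40 blocked=[]
Op 8: conn=-1 S1=62 S2=6 S3=-5 S4=40 blocked=[1, 2, 3, 4]
Op 9: conn=-1 S1=80 S2=6 S3=-5 S4=40 blocked=[1, 2, 3, 4]
Op 10: conn=-1 S1=93 S2=6 S3=-5 S4=40 blocked=[1, 2, 3, 4]
Op 11: conn=-12 S1=93 S2=6 S3=-16 S4=40 blocked=[1, 2, 3, 4]
Op 12: conn=14 S1=93 S2=6 S3=-16 S4=40 blocked=[3]

Answer: S3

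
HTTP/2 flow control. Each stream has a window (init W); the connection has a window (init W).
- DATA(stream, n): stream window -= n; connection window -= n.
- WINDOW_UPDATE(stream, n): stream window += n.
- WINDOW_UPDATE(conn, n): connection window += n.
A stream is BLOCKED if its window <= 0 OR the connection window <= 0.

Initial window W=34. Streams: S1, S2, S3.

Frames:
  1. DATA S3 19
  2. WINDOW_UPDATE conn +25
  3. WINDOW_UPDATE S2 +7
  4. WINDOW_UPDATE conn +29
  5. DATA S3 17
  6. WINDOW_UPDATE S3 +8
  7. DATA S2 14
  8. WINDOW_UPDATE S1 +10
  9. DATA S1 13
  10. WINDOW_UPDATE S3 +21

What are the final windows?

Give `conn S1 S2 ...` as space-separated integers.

Op 1: conn=15 S1=34 S2=34 S3=15 blocked=[]
Op 2: conn=40 S1=34 S2=34 S3=15 blocked=[]
Op 3: conn=40 S1=34 S2=41 S3=15 blocked=[]
Op 4: conn=69 S1=34 S2=41 S3=15 blocked=[]
Op 5: conn=52 S1=34 S2=41 S3=-2 blocked=[3]
Op 6: conn=52 S1=34 S2=41 S3=6 blocked=[]
Op 7: conn=38 S1=34 S2=27 S3=6 blocked=[]
Op 8: conn=38 S1=44 S2=27 S3=6 blocked=[]
Op 9: conn=25 S1=31 S2=27 S3=6 blocked=[]
Op 10: conn=25 S1=31 S2=27 S3=27 blocked=[]

Answer: 25 31 27 27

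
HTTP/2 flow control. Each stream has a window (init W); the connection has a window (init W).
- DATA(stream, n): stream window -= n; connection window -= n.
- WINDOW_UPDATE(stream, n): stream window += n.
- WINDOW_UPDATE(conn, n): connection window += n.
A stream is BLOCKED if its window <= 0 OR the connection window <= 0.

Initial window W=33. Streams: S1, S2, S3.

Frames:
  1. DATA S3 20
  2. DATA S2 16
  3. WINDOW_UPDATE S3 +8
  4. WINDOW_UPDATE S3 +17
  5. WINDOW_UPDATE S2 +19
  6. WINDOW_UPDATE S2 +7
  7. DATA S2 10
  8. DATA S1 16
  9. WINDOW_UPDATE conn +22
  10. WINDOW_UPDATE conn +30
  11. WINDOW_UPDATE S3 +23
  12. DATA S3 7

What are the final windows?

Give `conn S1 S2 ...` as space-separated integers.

Answer: 16 17 33 54

Derivation:
Op 1: conn=13 S1=33 S2=33 S3=13 blocked=[]
Op 2: conn=-3 S1=33 S2=17 S3=13 blocked=[1, 2, 3]
Op 3: conn=-3 S1=33 S2=17 S3=21 blocked=[1, 2, 3]
Op 4: conn=-3 S1=33 S2=17 S3=38 blocked=[1, 2, 3]
Op 5: conn=-3 S1=33 S2=36 S3=38 blocked=[1, 2, 3]
Op 6: conn=-3 S1=33 S2=43 S3=38 blocked=[1, 2, 3]
Op 7: conn=-13 S1=33 S2=33 S3=38 blocked=[1, 2, 3]
Op 8: conn=-29 S1=17 S2=33 S3=38 blocked=[1, 2, 3]
Op 9: conn=-7 S1=17 S2=33 S3=38 blocked=[1, 2, 3]
Op 10: conn=23 S1=17 S2=33 S3=38 blocked=[]
Op 11: conn=23 S1=17 S2=33 S3=61 blocked=[]
Op 12: conn=16 S1=17 S2=33 S3=54 blocked=[]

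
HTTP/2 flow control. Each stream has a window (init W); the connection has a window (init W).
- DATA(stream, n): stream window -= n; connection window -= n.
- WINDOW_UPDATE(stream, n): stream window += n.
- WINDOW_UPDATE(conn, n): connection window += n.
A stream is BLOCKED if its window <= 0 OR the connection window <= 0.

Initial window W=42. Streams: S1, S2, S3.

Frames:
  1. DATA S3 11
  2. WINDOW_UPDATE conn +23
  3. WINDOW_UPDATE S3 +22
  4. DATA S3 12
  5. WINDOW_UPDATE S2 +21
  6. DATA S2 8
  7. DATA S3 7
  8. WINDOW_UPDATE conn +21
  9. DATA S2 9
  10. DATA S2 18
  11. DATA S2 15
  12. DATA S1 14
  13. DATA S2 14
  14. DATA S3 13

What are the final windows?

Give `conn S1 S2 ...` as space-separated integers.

Op 1: conn=31 S1=42 S2=42 S3=31 blocked=[]
Op 2: conn=54 S1=42 S2=42 S3=31 blocked=[]
Op 3: conn=54 S1=42 S2=42 S3=53 blocked=[]
Op 4: conn=42 S1=42 S2=42 S3=41 blocked=[]
Op 5: conn=42 S1=42 S2=63 S3=41 blocked=[]
Op 6: conn=34 S1=42 S2=55 S3=41 blocked=[]
Op 7: conn=27 S1=42 S2=55 S3=34 blocked=[]
Op 8: conn=48 S1=42 S2=55 S3=34 blocked=[]
Op 9: conn=39 S1=42 S2=46 S3=34 blocked=[]
Op 10: conn=21 S1=42 S2=28 S3=34 blocked=[]
Op 11: conn=6 S1=42 S2=13 S3=34 blocked=[]
Op 12: conn=-8 S1=28 S2=13 S3=34 blocked=[1, 2, 3]
Op 13: conn=-22 S1=28 S2=-1 S3=34 blocked=[1, 2, 3]
Op 14: conn=-35 S1=28 S2=-1 S3=21 blocked=[1, 2, 3]

Answer: -35 28 -1 21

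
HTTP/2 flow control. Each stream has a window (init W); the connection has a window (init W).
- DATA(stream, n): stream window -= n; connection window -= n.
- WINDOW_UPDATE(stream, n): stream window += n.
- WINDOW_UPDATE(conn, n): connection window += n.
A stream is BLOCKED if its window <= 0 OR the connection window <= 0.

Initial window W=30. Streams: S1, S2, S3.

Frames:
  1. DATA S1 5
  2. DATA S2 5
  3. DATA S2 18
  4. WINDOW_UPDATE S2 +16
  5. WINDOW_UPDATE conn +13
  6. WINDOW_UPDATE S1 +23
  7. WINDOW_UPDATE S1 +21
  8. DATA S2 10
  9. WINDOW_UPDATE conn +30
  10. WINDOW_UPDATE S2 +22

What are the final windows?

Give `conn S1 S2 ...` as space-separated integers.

Answer: 35 69 35 30

Derivation:
Op 1: conn=25 S1=25 S2=30 S3=30 blocked=[]
Op 2: conn=20 S1=25 S2=25 S3=30 blocked=[]
Op 3: conn=2 S1=25 S2=7 S3=30 blocked=[]
Op 4: conn=2 S1=25 S2=23 S3=30 blocked=[]
Op 5: conn=15 S1=25 S2=23 S3=30 blocked=[]
Op 6: conn=15 S1=48 S2=23 S3=30 blocked=[]
Op 7: conn=15 S1=69 S2=23 S3=30 blocked=[]
Op 8: conn=5 S1=69 S2=13 S3=30 blocked=[]
Op 9: conn=35 S1=69 S2=13 S3=30 blocked=[]
Op 10: conn=35 S1=69 S2=35 S3=30 blocked=[]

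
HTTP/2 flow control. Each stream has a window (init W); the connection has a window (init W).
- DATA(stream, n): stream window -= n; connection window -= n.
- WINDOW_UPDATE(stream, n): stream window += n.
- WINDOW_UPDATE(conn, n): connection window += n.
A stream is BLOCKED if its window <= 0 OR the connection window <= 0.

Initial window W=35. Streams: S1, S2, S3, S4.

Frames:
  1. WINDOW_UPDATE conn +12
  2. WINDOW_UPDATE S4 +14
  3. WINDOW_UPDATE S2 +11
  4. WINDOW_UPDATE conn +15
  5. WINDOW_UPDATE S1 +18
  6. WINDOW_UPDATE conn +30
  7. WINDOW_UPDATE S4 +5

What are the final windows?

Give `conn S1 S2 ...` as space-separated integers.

Op 1: conn=47 S1=35 S2=35 S3=35 S4=35 blocked=[]
Op 2: conn=47 S1=35 S2=35 S3=35 S4=49 blocked=[]
Op 3: conn=47 S1=35 S2=46 S3=35 S4=49 blocked=[]
Op 4: conn=62 S1=35 S2=46 S3=35 S4=49 blocked=[]
Op 5: conn=62 S1=53 S2=46 S3=35 S4=49 blocked=[]
Op 6: conn=92 S1=53 S2=46 S3=35 S4=49 blocked=[]
Op 7: conn=92 S1=53 S2=46 S3=35 S4=54 blocked=[]

Answer: 92 53 46 35 54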